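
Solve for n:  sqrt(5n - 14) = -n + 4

Square both sides: 5n - 14 = (-n + 4)^2.
Expand and rearrange: n^2 - 13n + 30 = 0.
Solving gives n = 10 or n = 3.
Check each candidate in the original equation:
  n = 10: sqrt(36) = 6, while -n + 4 = -6 — extraneous.
  n = 3: sqrt(1) = 1, while -n + 4 = 1 — valid.

n = 3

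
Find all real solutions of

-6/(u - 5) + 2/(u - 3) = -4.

Multiply both sides by (u - 5)(u - 3):
-6(u - 3) + 2(u - 5) = -4(u - 5)(u - 3).
Expand and collect terms: -4u² + 36u - 68 = 0.
By the quadratic formula, u = (-36 ± √208) / -8, so u ≈ 2.6972 or u ≈ 6.3028.
Neither value makes a denominator zero (u ≠ 5, u ≠ 3), so both are valid.

u = 2.6972 or u = 6.3028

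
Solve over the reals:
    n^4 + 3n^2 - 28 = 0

n = -2 or n = 2

Let u = n^2. The equation becomes u^2 + 3u - 28 = 0.
Factor: (u + 7)(u - 4) = 0, so u = -7 or u = 4.
n^2 = -7 < 0 has no real solution.
n^2 = 4 gives n = +/-2.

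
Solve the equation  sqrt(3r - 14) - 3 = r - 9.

r = 10

Isolate the radical: sqrt(3r - 14) = r - 6.
Square both sides: 3r - 14 = (r - 6)^2.
Expand and rearrange: r^2 - 15r + 50 = 0.
Solving gives r = 10 or r = 5.
Check each candidate in the original equation:
  r = 10: sqrt(16) = 4, while r - 6 = 4 — valid.
  r = 5: sqrt(1) = 1, while r - 6 = -1 — extraneous.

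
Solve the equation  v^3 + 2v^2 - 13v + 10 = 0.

v = -5 or v = 1 or v = 2

Possible rational roots are divisors of 10. Testing v = 2 gives 0, so (v - 2) is a factor.
Divide: v^3 + 2v^2 - 13v + 10 = (v - 2)(v^2 + 4v - 5).
Factor the quadratic: v = 1 or v = -5.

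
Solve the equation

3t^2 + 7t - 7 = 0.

t = -3.0888 or t = 0.7554

Discriminant: (7)^2 - 4*3*(-7) = 133.
Quadratic formula: t = (-7 +/- sqrt(133)) / 6.
So t = -7/6 + sqrt(133)/6 ~= 0.7554 or t = -sqrt(133)/6 - 7/6 ~= -3.0888.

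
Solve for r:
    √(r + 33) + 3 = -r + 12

r = 3

Isolate the radical: √(r + 33) = -r + 9.
Square both sides: r + 33 = (-r + 9)².
Expand and rearrange: r² - 19r + 48 = 0.
Solving gives r = 16 or r = 3.
Check each candidate in the original equation:
  r = 16: √(49) = 7, while -r + 9 = -7 — extraneous.
  r = 3: √(36) = 6, while -r + 9 = 6 — valid.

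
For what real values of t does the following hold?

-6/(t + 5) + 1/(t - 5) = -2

Multiply both sides by (t + 5)(t - 5):
-6(t - 5) + (t + 5) = -2(t + 5)(t - 5).
Expand and collect terms: -2t^2 + 5t + 15 = 0.
By the quadratic formula, t = (-5 +/- sqrt(145)) / -4, so t ~= -1.7604 or t ~= 4.2604.
Neither value makes a denominator zero (t != -5, t != 5), so both are valid.

t = -1.7604 or t = 4.2604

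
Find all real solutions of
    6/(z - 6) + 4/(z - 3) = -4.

Multiply both sides by (z - 6)(z - 3):
6(z - 3) + 4(z - 6) = -4(z - 6)(z - 3).
Expand and collect terms: -4z^2 + 26z - 30 = 0.
Factor or apply the quadratic formula: z = 1.5 or z = 5.
Neither value makes a denominator zero (z != 6, z != 3), so both are valid.

z = 1.5 or z = 5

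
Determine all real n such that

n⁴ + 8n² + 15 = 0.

Let u = n². The equation becomes u² + 8u + 15 = 0.
Factor: (u + 5)(u + 3) = 0, so u = -5 or u = -3.
n² = -5 < 0 has no real solution.
n² = -3 < 0 has no real solution.

No real solutions.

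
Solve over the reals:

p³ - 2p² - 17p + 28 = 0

p = -4 or p = 1.5858 or p = 4.4142

Possible rational roots are divisors of 28. Testing p = -4 gives 0, so (p + 4) is a factor.
Divide: p³ - 2p² - 17p + 28 = (p + 4)(p² - 6p + 7).
Apply the quadratic formula to p² - 6p + 7 = 0: p = (6 ± √8)/2, i.e. p ≈ 4.4142 or p ≈ 1.5858.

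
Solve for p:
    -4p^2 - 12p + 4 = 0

p = -3.3028 or p = 0.3028

Discriminant: (-12)^2 - 4*(-4)*4 = 208.
Quadratic formula: p = (12 +/- sqrt(208)) / (-8).
So p = -sqrt(13)/2 - 3/2 ~= -3.3028 or p = -3/2 + sqrt(13)/2 ~= 0.3028.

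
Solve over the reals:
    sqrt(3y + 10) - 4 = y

Isolate the radical: sqrt(3y + 10) = y + 4.
Square both sides: 3y + 10 = (y + 4)^2.
Expand and rearrange: y^2 + 5y + 6 = 0.
Solving gives y = -2 or y = -3.
Check each candidate in the original equation:
  y = -2: sqrt(4) = 2, while y + 4 = 2 — valid.
  y = -3: sqrt(1) = 1, while y + 4 = 1 — valid.

y = -3 or y = -2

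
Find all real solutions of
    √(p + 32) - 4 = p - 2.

Isolate the radical: √(p + 32) = p + 2.
Square both sides: p + 32 = (p + 2)².
Expand and rearrange: p² + 3p - 28 = 0.
Solving gives p = 4 or p = -7.
Check each candidate in the original equation:
  p = 4: √(36) = 6, while p + 2 = 6 — valid.
  p = -7: √(25) = 5, while p + 2 = -5 — extraneous.

p = 4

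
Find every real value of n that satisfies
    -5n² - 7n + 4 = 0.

n = -1.8358 or n = 0.4358

Discriminant: (-7)² − 4·(-5)·4 = 129.
Quadratic formula: n = (7 ± √129) / (-10).
So n = -√(129)/10 - 7/10 ≈ -1.8358 or n = -7/10 + √(129)/10 ≈ 0.4358.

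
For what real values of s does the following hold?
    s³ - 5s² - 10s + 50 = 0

Possible rational roots are divisors of 50. Testing s = 5 gives 0, so (s - 5) is a factor.
Divide: s³ - 5s² - 10s + 50 = (s - 5)(s² - 10).
Apply the quadratic formula to s² - 10 = 0: s = (0 ± √40)/2, i.e. s ≈ 3.1623 or s ≈ -3.1623.

s = -3.1623 or s = 3.1623 or s = 5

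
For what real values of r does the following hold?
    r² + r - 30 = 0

r = -6 or r = 5

Factor: (r - 5)(r + 6) = 0.
So r = 5 or r = -6.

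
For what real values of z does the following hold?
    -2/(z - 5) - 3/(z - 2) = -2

Multiply both sides by (z - 5)(z - 2):
-2(z - 2) - 3(z - 5) = -2(z - 5)(z - 2).
Expand and collect terms: -2z² + 19z - 39 = 0.
Factor or apply the quadratic formula: z = 3 or z = 6.5.
Neither value makes a denominator zero (z ≠ 5, z ≠ 2), so both are valid.

z = 3 or z = 6.5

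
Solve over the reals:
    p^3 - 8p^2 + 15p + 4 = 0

p = -0.2361 or p = 4 or p = 4.2361

Possible rational roots are divisors of 4. Testing p = 4 gives 0, so (p - 4) is a factor.
Divide: p^3 - 8p^2 + 15p + 4 = (p - 4)(p^2 - 4p - 1).
Apply the quadratic formula to p^2 - 4p - 1 = 0: p = (4 +/- sqrt(20))/2, i.e. p ~= 4.2361 or p ~= -0.2361.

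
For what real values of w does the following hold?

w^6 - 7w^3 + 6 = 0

Let u = w^3. The equation becomes u^2 - 7u + 6 = 0.
Factor: (u - 6)(u - 1) = 0, so u = 6 or u = 1.
w^3 = 6 gives w = (6)^(1/3) ~= 1.8171.
w^3 = 1 gives w = 1.

w = 1 or w = 1.8171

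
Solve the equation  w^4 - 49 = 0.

Let u = w^2. The equation becomes u^2 - 49 = 0.
Factor: (u + 7)(u - 7) = 0, so u = -7 or u = 7.
w^2 = -7 < 0 has no real solution.
w^2 = 7 gives w = +/-sqrt(7) ~= +/-2.6458.

w = -2.6458 or w = 2.6458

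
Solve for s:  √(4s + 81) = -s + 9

s = 0

Square both sides: 4s + 81 = (-s + 9)².
Expand and rearrange: s² - 22s = 0.
Solving gives s = 22 or s = 0.
Check each candidate in the original equation:
  s = 22: √(169) = 13, while -s + 9 = -13 — extraneous.
  s = 0: √(81) = 9, while -s + 9 = 9 — valid.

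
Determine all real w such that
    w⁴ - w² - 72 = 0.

Let u = w². The equation becomes u² - u - 72 = 0.
Factor: (u - 9)(u + 8) = 0, so u = 9 or u = -8.
w² = 9 gives w = ±3.
w² = -8 < 0 has no real solution.

w = -3 or w = 3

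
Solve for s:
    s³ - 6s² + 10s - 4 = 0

Possible rational roots are divisors of -4. Testing s = 2 gives 0, so (s - 2) is a factor.
Divide: s³ - 6s² + 10s - 4 = (s - 2)(s² - 4s + 2).
Apply the quadratic formula to s² - 4s + 2 = 0: s = (4 ± √8)/2, i.e. s ≈ 3.4142 or s ≈ 0.5858.

s = 0.5858 or s = 2 or s = 3.4142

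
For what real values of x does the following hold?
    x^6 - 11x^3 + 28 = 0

x = 1.5874 or x = 1.9129

Let u = x^3. The equation becomes u^2 - 11u + 28 = 0.
Factor: (u - 4)(u - 7) = 0, so u = 4 or u = 7.
x^3 = 4 gives x = (4)^(1/3) ~= 1.5874.
x^3 = 7 gives x = (7)^(1/3) ~= 1.9129.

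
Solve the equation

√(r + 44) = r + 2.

r = 5

Square both sides: r + 44 = (r + 2)².
Expand and rearrange: r² + 3r - 40 = 0.
Solving gives r = 5 or r = -8.
Check each candidate in the original equation:
  r = 5: √(49) = 7, while r + 2 = 7 — valid.
  r = -8: √(36) = 6, while r + 2 = -6 — extraneous.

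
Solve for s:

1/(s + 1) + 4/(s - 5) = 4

s = -0.7868 or s = 6.0368

Multiply both sides by (s + 1)(s - 5):
(s - 5) + 4(s + 1) = 4(s + 1)(s - 5).
Expand and collect terms: 4s^2 - 21s - 19 = 0.
By the quadratic formula, s = (21 +/- sqrt(745)) / 8, so s ~= 6.0368 or s ~= -0.7868.
Neither value makes a denominator zero (s != -1, s != 5), so both are valid.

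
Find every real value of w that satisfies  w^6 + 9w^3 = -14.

w = -1.9129 or w = -1.2599

Let u = w^3. The equation becomes u^2 + 9u + 14 = 0.
Factor: (u + 2)(u + 7) = 0, so u = -2 or u = -7.
w^3 = -2 gives w = -(2)^(1/3) ~= -1.2599.
w^3 = -7 gives w = -(7)^(1/3) ~= -1.9129.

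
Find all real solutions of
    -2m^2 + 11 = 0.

m = -2.3452 or m = 2.3452

Discriminant: (0)^2 - 4*(-2)*11 = 88.
Quadratic formula: m = (0 +/- sqrt(88)) / (-4).
So m = -sqrt(22)/2 ~= -2.3452 or m = sqrt(22)/2 ~= 2.3452.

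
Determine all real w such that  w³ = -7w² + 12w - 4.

w = -8.4721 or w = 0.4721 or w = 1

Rearrange: w³ + 7w² - 12w + 4 = 0.
Possible rational roots are divisors of 4. Testing w = 1 gives 0, so (w - 1) is a factor.
Divide: w³ + 7w² - 12w + 4 = (w - 1)(w² + 8w - 4).
Apply the quadratic formula to w² + 8w - 4 = 0: w = (-8 ± √80)/2, i.e. w ≈ 0.4721 or w ≈ -8.4721.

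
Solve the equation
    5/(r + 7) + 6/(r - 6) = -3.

Multiply both sides by (r + 7)(r - 6):
5(r - 6) + 6(r + 7) = -3(r + 7)(r - 6).
Expand and collect terms: -3r² - 14r + 114 = 0.
By the quadratic formula, r = (14 ± √1564) / -6, so r ≈ -8.9246 or r ≈ 4.2579.
Neither value makes a denominator zero (r ≠ -7, r ≠ 6), so both are valid.

r = -8.9246 or r = 4.2579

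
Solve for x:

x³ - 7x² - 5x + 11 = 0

x = -1.4721 or x = 1 or x = 7.4721

Possible rational roots are divisors of 11. Testing x = 1 gives 0, so (x - 1) is a factor.
Divide: x³ - 7x² - 5x + 11 = (x - 1)(x² - 6x - 11).
Apply the quadratic formula to x² - 6x - 11 = 0: x = (6 ± √80)/2, i.e. x ≈ 7.4721 or x ≈ -1.4721.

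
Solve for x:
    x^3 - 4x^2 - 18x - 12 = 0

x = -2 or x = -0.873 or x = 6.873

Possible rational roots are divisors of -12. Testing x = -2 gives 0, so (x + 2) is a factor.
Divide: x^3 - 4x^2 - 18x - 12 = (x + 2)(x^2 - 6x - 6).
Apply the quadratic formula to x^2 - 6x - 6 = 0: x = (6 +/- sqrt(60))/2, i.e. x ~= 6.873 or x ~= -0.873.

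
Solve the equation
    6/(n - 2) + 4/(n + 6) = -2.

Multiply both sides by (n - 2)(n + 6):
6(n + 6) + 4(n - 2) = -2(n - 2)(n + 6).
Expand and collect terms: -2n² - 18n - 4 = 0.
By the quadratic formula, n = (18 ± √292) / -4, so n ≈ -8.772 or n ≈ -0.228.
Neither value makes a denominator zero (n ≠ 2, n ≠ -6), so both are valid.

n = -8.772 or n = -0.228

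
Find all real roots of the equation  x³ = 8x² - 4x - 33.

x = -1.6533 or x = 3 or x = 6.6533

Rearrange: x³ - 8x² + 4x + 33 = 0.
Possible rational roots are divisors of 33. Testing x = 3 gives 0, so (x - 3) is a factor.
Divide: x³ - 8x² + 4x + 33 = (x - 3)(x² - 5x - 11).
Apply the quadratic formula to x² - 5x - 11 = 0: x = (5 ± √69)/2, i.e. x ≈ 6.6533 or x ≈ -1.6533.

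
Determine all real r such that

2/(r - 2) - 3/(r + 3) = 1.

r = -5.3589 or r = 3.3589

Multiply both sides by (r - 2)(r + 3):
2(r + 3) - 3(r - 2) = (r - 2)(r + 3).
Expand and collect terms: r² + 2r - 18 = 0.
By the quadratic formula, r = (-2 ± √76) / 2, so r ≈ 3.3589 or r ≈ -5.3589.
Neither value makes a denominator zero (r ≠ 2, r ≠ -3), so both are valid.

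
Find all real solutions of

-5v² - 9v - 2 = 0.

v = -1.5403 or v = -0.2597

Discriminant: (-9)² − 4·(-5)·(-2) = 41.
Quadratic formula: v = (9 ± √41) / (-10).
So v = -9/10 - √(41)/10 ≈ -1.5403 or v = -9/10 + √(41)/10 ≈ -0.2597.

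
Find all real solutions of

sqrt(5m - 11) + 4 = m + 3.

Isolate the radical: sqrt(5m - 11) = m - 1.
Square both sides: 5m - 11 = (m - 1)^2.
Expand and rearrange: m^2 - 7m + 12 = 0.
Solving gives m = 4 or m = 3.
Check each candidate in the original equation:
  m = 4: sqrt(9) = 3, while m - 1 = 3 — valid.
  m = 3: sqrt(4) = 2, while m - 1 = 2 — valid.

m = 3 or m = 4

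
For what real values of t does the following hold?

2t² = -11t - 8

t = -4.6375 or t = -0.8625

Rearrange to standard form: 2t² + 11t + 8 = 0.
Discriminant: (11)² − 4·2·8 = 57.
Quadratic formula: t = (-11 ± √57) / 4.
So t = -11/4 + √(57)/4 ≈ -0.8625 or t = -11/4 - √(57)/4 ≈ -4.6375.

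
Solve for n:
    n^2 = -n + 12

n = -4 or n = 3

Bring every term to one side: n^2 + n - 12 = 0.
Factor: (n - 3)(n + 4) = 0.
So n = 3 or n = -4.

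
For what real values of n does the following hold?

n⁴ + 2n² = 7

Let u = n². The equation becomes u² + 2u - 7 = 0.
By the quadratic formula, u = -1 + 2·√(2) or u = -2·√(2) - 1.
n² = -1 + 2·√(2) gives n = ±√(-1 + 2·√(2)) ≈ ±1.3522.
n² = -2·√(2) - 1 < 0 has no real solution.

n = -1.3522 or n = 1.3522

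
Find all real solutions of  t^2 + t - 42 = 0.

t = -7 or t = 6

Factor: (t + 7)(t - 6) = 0.
So t = -7 or t = 6.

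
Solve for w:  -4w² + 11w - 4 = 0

Discriminant: (11)² − 4·(-4)·(-4) = 57.
Quadratic formula: w = (-11 ± √57) / (-8).
So w = 11/8 - √(57)/8 ≈ 0.4313 or w = √(57)/8 + 11/8 ≈ 2.3187.

w = 0.4313 or w = 2.3187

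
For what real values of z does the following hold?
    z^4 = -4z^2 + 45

Let u = z^2. The equation becomes u^2 + 4u - 45 = 0.
Factor: (u + 9)(u - 5) = 0, so u = -9 or u = 5.
z^2 = -9 < 0 has no real solution.
z^2 = 5 gives z = +/-sqrt(5) ~= +/-2.2361.

z = -2.2361 or z = 2.2361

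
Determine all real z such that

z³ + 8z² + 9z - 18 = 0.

z = -6 or z = -3 or z = 1

Possible rational roots are divisors of -18. Testing z = -3 gives 0, so (z + 3) is a factor.
Divide: z³ + 8z² + 9z - 18 = (z + 3)(z² + 5z - 6).
Factor the quadratic: z = 1 or z = -6.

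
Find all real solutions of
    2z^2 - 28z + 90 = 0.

z = 5 or z = 9

Factor: 2(z - 9)(z - 5) = 0.
So z = 9 or z = 5.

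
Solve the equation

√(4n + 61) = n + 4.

n = 5

Square both sides: 4n + 61 = (n + 4)².
Expand and rearrange: n² + 4n - 45 = 0.
Solving gives n = 5 or n = -9.
Check each candidate in the original equation:
  n = 5: √(81) = 9, while n + 4 = 9 — valid.
  n = -9: √(25) = 5, while n + 4 = -5 — extraneous.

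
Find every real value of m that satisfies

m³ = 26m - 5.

m = -5.1926 or m = 0.1926 or m = 5

Rearrange: m³ - 26m + 5 = 0.
Possible rational roots are divisors of 5. Testing m = 5 gives 0, so (m - 5) is a factor.
Divide: m³ - 26m + 5 = (m - 5)(m² + 5m - 1).
Apply the quadratic formula to m² + 5m - 1 = 0: m = (-5 ± √29)/2, i.e. m ≈ 0.1926 or m ≈ -5.1926.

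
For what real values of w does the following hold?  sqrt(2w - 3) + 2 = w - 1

Isolate the radical: sqrt(2w - 3) = w - 3.
Square both sides: 2w - 3 = (w - 3)^2.
Expand and rearrange: w^2 - 8w + 12 = 0.
Solving gives w = 6 or w = 2.
Check each candidate in the original equation:
  w = 6: sqrt(9) = 3, while w - 3 = 3 — valid.
  w = 2: sqrt(1) = 1, while w - 3 = -1 — extraneous.

w = 6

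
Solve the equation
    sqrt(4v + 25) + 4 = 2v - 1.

Isolate the radical: sqrt(4v + 25) = 2v - 5.
Square both sides: 4v + 25 = (2v - 5)^2.
Expand and rearrange: 4v^2 - 24v = 0.
Solving gives v = 6 or v = 0.
Check each candidate in the original equation:
  v = 6: sqrt(49) = 7, while 2v - 5 = 7 — valid.
  v = 0: sqrt(25) = 5, while 2v - 5 = -5 — extraneous.

v = 6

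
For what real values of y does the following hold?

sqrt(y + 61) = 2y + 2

Square both sides: y + 61 = (2y + 2)^2.
Expand and rearrange: 4y^2 + 7y - 57 = 0.
Solving gives y = 3 or y = -4.75.
Check each candidate in the original equation:
  y = 3: sqrt(64) = 8, while 2y + 2 = 8 — valid.
  y = -4.75: sqrt(56.25) = 7.5, while 2y + 2 = -7.5 — extraneous.

y = 3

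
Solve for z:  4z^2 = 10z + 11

z = -0.8267 or z = 3.3267

Rearrange to standard form: 4z^2 - 10z - 11 = 0.
Discriminant: (-10)^2 - 4*4*(-11) = 276.
Quadratic formula: z = (10 +/- sqrt(276)) / 8.
So z = 5/4 + sqrt(69)/4 ~= 3.3267 or z = 5/4 - sqrt(69)/4 ~= -0.8267.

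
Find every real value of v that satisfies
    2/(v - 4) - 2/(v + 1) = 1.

Multiply both sides by (v - 4)(v + 1):
2(v + 1) - 2(v - 4) = (v - 4)(v + 1).
Expand and collect terms: v^2 - 3v - 14 = 0.
By the quadratic formula, v = (3 +/- sqrt(65)) / 2, so v ~= 5.5311 or v ~= -2.5311.
Neither value makes a denominator zero (v != 4, v != -1), so both are valid.

v = -2.5311 or v = 5.5311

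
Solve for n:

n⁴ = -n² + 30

n = -2.2361 or n = 2.2361

Let u = n². The equation becomes u² + u - 30 = 0.
Factor: (u + 6)(u - 5) = 0, so u = -6 or u = 5.
n² = -6 < 0 has no real solution.
n² = 5 gives n = ±√(5) ≈ ±2.2361.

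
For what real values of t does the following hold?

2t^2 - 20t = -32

t = 2 or t = 8

Bring every term to one side: 2t^2 - 20t + 32 = 0.
Factor: 2(t - 8)(t - 2) = 0.
So t = 8 or t = 2.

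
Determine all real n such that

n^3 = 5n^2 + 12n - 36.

n = -3 or n = 2 or n = 6

Rearrange: n^3 - 5n^2 - 12n + 36 = 0.
Possible rational roots are divisors of 36. Testing n = -3 gives 0, so (n + 3) is a factor.
Divide: n^3 - 5n^2 - 12n + 36 = (n + 3)(n^2 - 8n + 12).
Factor the quadratic: n = 6 or n = 2.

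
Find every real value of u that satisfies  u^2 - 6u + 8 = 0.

Factor: (u - 4)(u - 2) = 0.
So u = 4 or u = 2.

u = 2 or u = 4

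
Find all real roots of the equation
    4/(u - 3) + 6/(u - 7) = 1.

u = 4.2554 or u = 15.7446

Multiply both sides by (u - 3)(u - 7):
4(u - 7) + 6(u - 3) = (u - 3)(u - 7).
Expand and collect terms: u² - 20u + 67 = 0.
By the quadratic formula, u = (20 ± √132) / 2, so u ≈ 15.7446 or u ≈ 4.2554.
Neither value makes a denominator zero (u ≠ 3, u ≠ 7), so both are valid.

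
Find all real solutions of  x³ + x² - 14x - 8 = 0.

x = -4 or x = -0.5616 or x = 3.5616

Possible rational roots are divisors of -8. Testing x = -4 gives 0, so (x + 4) is a factor.
Divide: x³ + x² - 14x - 8 = (x + 4)(x² - 3x - 2).
Apply the quadratic formula to x² - 3x - 2 = 0: x = (3 ± √17)/2, i.e. x ≈ 3.5616 or x ≈ -0.5616.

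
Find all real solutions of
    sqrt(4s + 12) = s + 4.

s = -2

Square both sides: 4s + 12 = (s + 4)^2.
Expand and rearrange: s^2 + 4s + 4 = 0.
This gives the repeated root s = -2.
Check in the original equation:
  s = -2: sqrt(4) = 2, while s + 4 = 2 — valid.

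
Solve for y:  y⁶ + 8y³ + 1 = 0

y = -1.9894 or y = -0.5027

Let u = y³. The equation becomes u² + 8u + 1 = 0.
By the quadratic formula, u = -4 + √(15) or u = -4 - √(15).
y³ = -4 + √(15) gives y = -∛(4 - √(15)) ≈ -0.5027.
y³ = -4 - √(15) gives y = -∛(√(15) + 4) ≈ -1.9894.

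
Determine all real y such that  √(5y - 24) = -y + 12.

y = 8

Square both sides: 5y - 24 = (-y + 12)².
Expand and rearrange: y² - 29y + 168 = 0.
Solving gives y = 21 or y = 8.
Check each candidate in the original equation:
  y = 21: √(81) = 9, while -y + 12 = -9 — extraneous.
  y = 8: √(16) = 4, while -y + 12 = 4 — valid.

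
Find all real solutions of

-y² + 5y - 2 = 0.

y = 0.4384 or y = 4.5616

Discriminant: (5)² − 4·(-1)·(-2) = 17.
Quadratic formula: y = (-5 ± √17) / (-2).
So y = 5/2 - √(17)/2 ≈ 0.4384 or y = √(17)/2 + 5/2 ≈ 4.5616.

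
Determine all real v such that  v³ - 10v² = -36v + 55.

Rearrange: v³ - 10v² + 36v - 55 = 0.
Possible rational roots are divisors of -55. Testing v = 5 gives 0, so (v - 5) is a factor.
Divide: v³ - 10v² + 36v - 55 = (v - 5)(v² - 5v + 11).
The quadratic v² - 5v + 11 has discriminant -19 < 0, so no further real roots.

v = 5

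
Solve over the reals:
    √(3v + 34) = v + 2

v = 5

Square both sides: 3v + 34 = (v + 2)².
Expand and rearrange: v² + v - 30 = 0.
Solving gives v = 5 or v = -6.
Check each candidate in the original equation:
  v = 5: √(49) = 7, while v + 2 = 7 — valid.
  v = -6: √(16) = 4, while v + 2 = -4 — extraneous.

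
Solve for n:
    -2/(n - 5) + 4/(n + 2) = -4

n = -2.9408 or n = 5.4408

Multiply both sides by (n - 5)(n + 2):
-2(n + 2) + 4(n - 5) = -4(n - 5)(n + 2).
Expand and collect terms: -4n² + 10n + 64 = 0.
By the quadratic formula, n = (-10 ± √1124) / -8, so n ≈ -2.9408 or n ≈ 5.4408.
Neither value makes a denominator zero (n ≠ 5, n ≠ -2), so both are valid.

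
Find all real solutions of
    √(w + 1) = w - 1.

Square both sides: w + 1 = (w - 1)².
Expand and rearrange: w² - 3w = 0.
Solving gives w = 3 or w = 0.
Check each candidate in the original equation:
  w = 3: √(4) = 2, while w - 1 = 2 — valid.
  w = 0: √(1) = 1, while w - 1 = -1 — extraneous.

w = 3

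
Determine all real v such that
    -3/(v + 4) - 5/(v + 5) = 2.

Multiply both sides by (v + 4)(v + 5):
-3(v + 5) - 5(v + 4) = 2(v + 4)(v + 5).
Expand and collect terms: 2v^2 + 26v + 75 = 0.
By the quadratic formula, v = (-26 +/- sqrt(76)) / 4, so v ~= -4.3206 or v ~= -8.6794.
Neither value makes a denominator zero (v != -4, v != -5), so both are valid.

v = -8.6794 or v = -4.3206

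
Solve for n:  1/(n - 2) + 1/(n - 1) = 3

Multiply both sides by (n - 2)(n - 1):
(n - 1) + (n - 2) = 3(n - 2)(n - 1).
Expand and collect terms: 3n^2 - 11n + 9 = 0.
By the quadratic formula, n = (11 +/- sqrt(13)) / 6, so n ~= 2.4343 or n ~= 1.2324.
Neither value makes a denominator zero (n != 2, n != 1), so both are valid.

n = 1.2324 or n = 2.4343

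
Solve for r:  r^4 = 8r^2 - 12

r = -2.4495 or r = -1.4142 or r = 1.4142 or r = 2.4495

Let u = r^2. The equation becomes u^2 - 8u + 12 = 0.
Factor: (u - 2)(u - 6) = 0, so u = 2 or u = 6.
r^2 = 2 gives r = +/-sqrt(2) ~= +/-1.4142.
r^2 = 6 gives r = +/-sqrt(6) ~= +/-2.4495.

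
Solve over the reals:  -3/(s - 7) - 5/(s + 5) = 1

Multiply both sides by (s - 7)(s + 5):
-3(s + 5) - 5(s - 7) = (s - 7)(s + 5).
Expand and collect terms: s² + 6s - 55 = 0.
Factor or apply the quadratic formula: s = 5 or s = -11.
Neither value makes a denominator zero (s ≠ 7, s ≠ -5), so both are valid.

s = -11 or s = 5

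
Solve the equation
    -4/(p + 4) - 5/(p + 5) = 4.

Multiply both sides by (p + 4)(p + 5):
-4(p + 5) - 5(p + 4) = 4(p + 4)(p + 5).
Expand and collect terms: 4p² + 45p + 120 = 0.
By the quadratic formula, p = (-45 ± √105) / 8, so p ≈ -4.3441 or p ≈ -6.9059.
Neither value makes a denominator zero (p ≠ -4, p ≠ -5), so both are valid.

p = -6.9059 or p = -4.3441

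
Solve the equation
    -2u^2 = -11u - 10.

u = -0.7944 or u = 6.2944

Rearrange to standard form: -2u^2 + 11u + 10 = 0.
Discriminant: (11)^2 - 4*(-2)*10 = 201.
Quadratic formula: u = (-11 +/- sqrt(201)) / (-4).
So u = 11/4 - sqrt(201)/4 ~= -0.7944 or u = 11/4 + sqrt(201)/4 ~= 6.2944.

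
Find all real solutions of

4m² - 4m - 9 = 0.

Discriminant: (-4)² − 4·4·(-9) = 160.
Quadratic formula: m = (4 ± √160) / 8.
So m = 1/2 + √(10)/2 ≈ 2.0811 or m = 1/2 - √(10)/2 ≈ -1.0811.

m = -1.0811 or m = 2.0811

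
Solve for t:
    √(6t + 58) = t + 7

Square both sides: 6t + 58 = (t + 7)².
Expand and rearrange: t² + 8t - 9 = 0.
Solving gives t = 1 or t = -9.
Check each candidate in the original equation:
  t = 1: √(64) = 8, while t + 7 = 8 — valid.
  t = -9: √(4) = 2, while t + 7 = -2 — extraneous.

t = 1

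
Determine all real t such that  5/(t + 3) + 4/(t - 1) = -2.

Multiply both sides by (t + 3)(t - 1):
5(t - 1) + 4(t + 3) = -2(t + 3)(t - 1).
Expand and collect terms: -2t² - 13t - 1 = 0.
By the quadratic formula, t = (13 ± √161) / -4, so t ≈ -6.4221 or t ≈ -0.0779.
Neither value makes a denominator zero (t ≠ -3, t ≠ 1), so both are valid.

t = -6.4221 or t = -0.0779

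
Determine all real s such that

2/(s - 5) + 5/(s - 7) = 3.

Multiply both sides by (s - 5)(s - 7):
2(s - 7) + 5(s - 5) = 3(s - 5)(s - 7).
Expand and collect terms: 3s² - 43s + 144 = 0.
Factor or apply the quadratic formula: s = 9 or s = 5.3333.
Neither value makes a denominator zero (s ≠ 5, s ≠ 7), so both are valid.

s = 5.3333 or s = 9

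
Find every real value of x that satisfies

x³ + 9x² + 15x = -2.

Rearrange: x³ + 9x² + 15x + 2 = 0.
Possible rational roots are divisors of 2. Testing x = -2 gives 0, so (x + 2) is a factor.
Divide: x³ + 9x² + 15x + 2 = (x + 2)(x² + 7x + 1).
Apply the quadratic formula to x² + 7x + 1 = 0: x = (-7 ± √45)/2, i.e. x ≈ -0.1459 or x ≈ -6.8541.

x = -6.8541 or x = -2 or x = -0.1459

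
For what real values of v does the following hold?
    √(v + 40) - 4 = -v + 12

Isolate the radical: √(v + 40) = -v + 16.
Square both sides: v + 40 = (-v + 16)².
Expand and rearrange: v² - 33v + 216 = 0.
Solving gives v = 24 or v = 9.
Check each candidate in the original equation:
  v = 24: √(64) = 8, while -v + 16 = -8 — extraneous.
  v = 9: √(49) = 7, while -v + 16 = 7 — valid.

v = 9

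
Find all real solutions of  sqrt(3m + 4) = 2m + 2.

Square both sides: 3m + 4 = (2m + 2)^2.
Expand and rearrange: 4m^2 + 5m = 0.
Solving gives m = 0 or m = -1.25.
Check each candidate in the original equation:
  m = 0: sqrt(4) = 2, while 2m + 2 = 2 — valid.
  m = -1.25: sqrt(0.25) = 0.5, while 2m + 2 = -0.5 — extraneous.

m = 0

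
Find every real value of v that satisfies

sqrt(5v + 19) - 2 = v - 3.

v = 9

Isolate the radical: sqrt(5v + 19) = v - 1.
Square both sides: 5v + 19 = (v - 1)^2.
Expand and rearrange: v^2 - 7v - 18 = 0.
Solving gives v = 9 or v = -2.
Check each candidate in the original equation:
  v = 9: sqrt(64) = 8, while v - 1 = 8 — valid.
  v = -2: sqrt(9) = 3, while v - 1 = -3 — extraneous.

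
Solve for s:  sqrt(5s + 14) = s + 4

Square both sides: 5s + 14 = (s + 4)^2.
Expand and rearrange: s^2 + 3s + 2 = 0.
Solving gives s = -1 or s = -2.
Check each candidate in the original equation:
  s = -1: sqrt(9) = 3, while s + 4 = 3 — valid.
  s = -2: sqrt(4) = 2, while s + 4 = 2 — valid.

s = -2 or s = -1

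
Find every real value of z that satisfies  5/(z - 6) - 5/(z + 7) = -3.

Multiply both sides by (z - 6)(z + 7):
5(z + 7) - 5(z - 6) = -3(z - 6)(z + 7).
Expand and collect terms: -3z^2 - 3z + 61 = 0.
By the quadratic formula, z = (3 +/- sqrt(741)) / -6, so z ~= -5.0369 or z ~= 4.0369.
Neither value makes a denominator zero (z != 6, z != -7), so both are valid.

z = -5.0369 or z = 4.0369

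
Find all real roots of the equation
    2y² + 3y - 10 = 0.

Discriminant: (3)² − 4·2·(-10) = 89.
Quadratic formula: y = (-3 ± √89) / 4.
So y = -3/4 + √(89)/4 ≈ 1.6085 or y = -√(89)/4 - 3/4 ≈ -3.1085.

y = -3.1085 or y = 1.6085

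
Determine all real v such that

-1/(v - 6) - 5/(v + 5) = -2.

Multiply both sides by (v - 6)(v + 5):
-(v + 5) - 5(v - 6) = -2(v - 6)(v + 5).
Expand and collect terms: -2v^2 + 8v + 35 = 0.
By the quadratic formula, v = (-8 +/- sqrt(344)) / -4, so v ~= -2.6368 or v ~= 6.6368.
Neither value makes a denominator zero (v != 6, v != -5), so both are valid.

v = -2.6368 or v = 6.6368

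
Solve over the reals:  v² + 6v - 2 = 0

v = -6.3166 or v = 0.3166

Discriminant: (6)² − 4·1·(-2) = 44.
Quadratic formula: v = (-6 ± √44) / 2.
So v = -3 + √(11) ≈ 0.3166 or v = -√(11) - 3 ≈ -6.3166.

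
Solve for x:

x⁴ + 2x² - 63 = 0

Let u = x². The equation becomes u² + 2u - 63 = 0.
Factor: (u - 7)(u + 9) = 0, so u = 7 or u = -9.
x² = 7 gives x = ±√(7) ≈ ±2.6458.
x² = -9 < 0 has no real solution.

x = -2.6458 or x = 2.6458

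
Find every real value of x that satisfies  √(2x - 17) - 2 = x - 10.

x = 9

Isolate the radical: √(2x - 17) = x - 8.
Square both sides: 2x - 17 = (x - 8)².
Expand and rearrange: x² - 18x + 81 = 0.
This gives the repeated root x = 9.
Check in the original equation:
  x = 9: √(1) = 1, while x - 8 = 1 — valid.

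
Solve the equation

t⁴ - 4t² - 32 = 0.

t = -2.8284 or t = 2.8284

Let u = t². The equation becomes u² - 4u - 32 = 0.
Factor: (u - 8)(u + 4) = 0, so u = 8 or u = -4.
t² = 8 gives t = ±2·√(2) ≈ ±2.8284.
t² = -4 < 0 has no real solution.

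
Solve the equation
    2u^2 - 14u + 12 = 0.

Factor: 2(u - 1)(u - 6) = 0.
So u = 1 or u = 6.

u = 1 or u = 6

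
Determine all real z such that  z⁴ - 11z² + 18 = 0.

Let u = z². The equation becomes u² - 11u + 18 = 0.
Factor: (u - 2)(u - 9) = 0, so u = 2 or u = 9.
z² = 2 gives z = ±√(2) ≈ ±1.4142.
z² = 9 gives z = ±3.

z = -3 or z = -1.4142 or z = 1.4142 or z = 3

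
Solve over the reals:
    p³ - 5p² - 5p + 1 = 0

p = -1 or p = 0.1716 or p = 5.8284

Possible rational roots are divisors of 1. Testing p = -1 gives 0, so (p + 1) is a factor.
Divide: p³ - 5p² - 5p + 1 = (p + 1)(p² - 6p + 1).
Apply the quadratic formula to p² - 6p + 1 = 0: p = (6 ± √32)/2, i.e. p ≈ 5.8284 or p ≈ 0.1716.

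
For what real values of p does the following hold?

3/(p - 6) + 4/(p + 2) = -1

p = -7.1789 or p = 4.1789

Multiply both sides by (p - 6)(p + 2):
3(p + 2) + 4(p - 6) = -(p - 6)(p + 2).
Expand and collect terms: -p² - 3p + 30 = 0.
By the quadratic formula, p = (3 ± √129) / -2, so p ≈ -7.1789 or p ≈ 4.1789.
Neither value makes a denominator zero (p ≠ 6, p ≠ -2), so both are valid.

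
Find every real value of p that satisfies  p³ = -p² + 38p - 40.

p = -7.1231 or p = 1.1231 or p = 5

Rearrange: p³ + p² - 38p + 40 = 0.
Possible rational roots are divisors of 40. Testing p = 5 gives 0, so (p - 5) is a factor.
Divide: p³ + p² - 38p + 40 = (p - 5)(p² + 6p - 8).
Apply the quadratic formula to p² + 6p - 8 = 0: p = (-6 ± √68)/2, i.e. p ≈ 1.1231 or p ≈ -7.1231.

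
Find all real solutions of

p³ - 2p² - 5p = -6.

p = -2 or p = 1 or p = 3

Rearrange: p³ - 2p² - 5p + 6 = 0.
Possible rational roots are divisors of 6. Testing p = 1 gives 0, so (p - 1) is a factor.
Divide: p³ - 2p² - 5p + 6 = (p - 1)(p² - p - 6).
Factor the quadratic: p = 3 or p = -2.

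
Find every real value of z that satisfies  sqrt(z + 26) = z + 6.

Square both sides: z + 26 = (z + 6)^2.
Expand and rearrange: z^2 + 11z + 10 = 0.
Solving gives z = -1 or z = -10.
Check each candidate in the original equation:
  z = -1: sqrt(25) = 5, while z + 6 = 5 — valid.
  z = -10: sqrt(16) = 4, while z + 6 = -4 — extraneous.

z = -1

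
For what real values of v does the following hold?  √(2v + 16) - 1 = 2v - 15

v = 10

Isolate the radical: √(2v + 16) = 2v - 14.
Square both sides: 2v + 16 = (2v - 14)².
Expand and rearrange: 4v² - 58v + 180 = 0.
Solving gives v = 10 or v = 4.5.
Check each candidate in the original equation:
  v = 10: √(36) = 6, while 2v - 14 = 6 — valid.
  v = 4.5: √(25) = 5, while 2v - 14 = -5 — extraneous.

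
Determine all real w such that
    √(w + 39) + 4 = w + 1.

Isolate the radical: √(w + 39) = w - 3.
Square both sides: w + 39 = (w - 3)².
Expand and rearrange: w² - 7w - 30 = 0.
Solving gives w = 10 or w = -3.
Check each candidate in the original equation:
  w = 10: √(49) = 7, while w - 3 = 7 — valid.
  w = -3: √(36) = 6, while w - 3 = -6 — extraneous.

w = 10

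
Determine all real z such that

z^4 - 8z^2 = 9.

Let u = z^2. The equation becomes u^2 - 8u - 9 = 0.
Factor: (u - 9)(u + 1) = 0, so u = 9 or u = -1.
z^2 = 9 gives z = +/-3.
z^2 = -1 < 0 has no real solution.

z = -3 or z = 3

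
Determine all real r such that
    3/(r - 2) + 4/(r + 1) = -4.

Multiply both sides by (r - 2)(r + 1):
3(r + 1) + 4(r - 2) = -4(r - 2)(r + 1).
Expand and collect terms: -4r^2 - 3r + 13 = 0.
By the quadratic formula, r = (3 +/- sqrt(217)) / -8, so r ~= -2.2164 or r ~= 1.4664.
Neither value makes a denominator zero (r != 2, r != -1), so both are valid.

r = -2.2164 or r = 1.4664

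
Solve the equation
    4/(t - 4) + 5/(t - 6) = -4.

Multiply both sides by (t - 4)(t - 6):
4(t - 6) + 5(t - 4) = -4(t - 4)(t - 6).
Expand and collect terms: -4t^2 + 31t - 52 = 0.
By the quadratic formula, t = (-31 +/- sqrt(129)) / -8, so t ~= 2.4553 or t ~= 5.2947.
Neither value makes a denominator zero (t != 4, t != 6), so both are valid.

t = 2.4553 or t = 5.2947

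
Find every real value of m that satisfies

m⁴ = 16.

m = -2 or m = 2

Let u = m². The equation becomes u² - 16 = 0.
Factor: (u - 4)(u + 4) = 0, so u = 4 or u = -4.
m² = 4 gives m = ±2.
m² = -4 < 0 has no real solution.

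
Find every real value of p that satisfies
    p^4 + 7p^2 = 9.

p = -1.0535 or p = 1.0535

Let u = p^2. The equation becomes u^2 + 7u - 9 = 0.
By the quadratic formula, u = -7/2 + sqrt(85)/2 or u = -sqrt(85)/2 - 7/2.
p^2 = -7/2 + sqrt(85)/2 gives p = +/-sqrt(-7/2 + sqrt(85)/2) ~= +/-1.0535.
p^2 = -sqrt(85)/2 - 7/2 < 0 has no real solution.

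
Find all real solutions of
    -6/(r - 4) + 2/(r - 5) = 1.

Multiply both sides by (r - 4)(r - 5):
-6(r - 5) + 2(r - 4) = (r - 4)(r - 5).
Expand and collect terms: r^2 - 5r - 2 = 0.
By the quadratic formula, r = (5 +/- sqrt(33)) / 2, so r ~= 5.3723 or r ~= -0.3723.
Neither value makes a denominator zero (r != 4, r != 5), so both are valid.

r = -0.3723 or r = 5.3723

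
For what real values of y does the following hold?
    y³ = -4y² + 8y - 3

y = -5.5414 or y = 0.5414 or y = 1

Rearrange: y³ + 4y² - 8y + 3 = 0.
Possible rational roots are divisors of 3. Testing y = 1 gives 0, so (y - 1) is a factor.
Divide: y³ + 4y² - 8y + 3 = (y - 1)(y² + 5y - 3).
Apply the quadratic formula to y² + 5y - 3 = 0: y = (-5 ± √37)/2, i.e. y ≈ 0.5414 or y ≈ -5.5414.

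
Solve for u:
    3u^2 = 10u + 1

u = -0.0972 or u = 3.4305

Rearrange to standard form: 3u^2 - 10u - 1 = 0.
Discriminant: (-10)^2 - 4*3*(-1) = 112.
Quadratic formula: u = (10 +/- sqrt(112)) / 6.
So u = 5/3 + 2*sqrt(7)/3 ~= 3.4305 or u = 5/3 - 2*sqrt(7)/3 ~= -0.0972.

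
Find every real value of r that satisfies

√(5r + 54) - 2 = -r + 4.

Isolate the radical: √(5r + 54) = -r + 6.
Square both sides: 5r + 54 = (-r + 6)².
Expand and rearrange: r² - 17r - 18 = 0.
Solving gives r = 18 or r = -1.
Check each candidate in the original equation:
  r = 18: √(144) = 12, while -r + 6 = -12 — extraneous.
  r = -1: √(49) = 7, while -r + 6 = 7 — valid.

r = -1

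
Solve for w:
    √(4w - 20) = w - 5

Square both sides: 4w - 20 = (w - 5)².
Expand and rearrange: w² - 14w + 45 = 0.
Solving gives w = 9 or w = 5.
Check each candidate in the original equation:
  w = 9: √(16) = 4, while w - 5 = 4 — valid.
  w = 5: √(0) = 0, while w - 5 = 0 — valid.

w = 5 or w = 9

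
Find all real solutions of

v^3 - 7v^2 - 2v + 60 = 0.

v = -2.6056 or v = 4.6056 or v = 5

Possible rational roots are divisors of 60. Testing v = 5 gives 0, so (v - 5) is a factor.
Divide: v^3 - 7v^2 - 2v + 60 = (v - 5)(v^2 - 2v - 12).
Apply the quadratic formula to v^2 - 2v - 12 = 0: v = (2 +/- sqrt(52))/2, i.e. v ~= 4.6056 or v ~= -2.6056.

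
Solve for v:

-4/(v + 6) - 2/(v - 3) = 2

v = -8.1962 or v = 2.1962

Multiply both sides by (v + 6)(v - 3):
-4(v - 3) - 2(v + 6) = 2(v + 6)(v - 3).
Expand and collect terms: 2v^2 + 12v - 36 = 0.
By the quadratic formula, v = (-12 +/- sqrt(432)) / 4, so v ~= 2.1962 or v ~= -8.1962.
Neither value makes a denominator zero (v != -6, v != 3), so both are valid.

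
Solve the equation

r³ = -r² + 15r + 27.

Rearrange: r³ + r² - 15r - 27 = 0.
Possible rational roots are divisors of -27. Testing r = -3 gives 0, so (r + 3) is a factor.
Divide: r³ + r² - 15r - 27 = (r + 3)(r² - 2r - 9).
Apply the quadratic formula to r² - 2r - 9 = 0: r = (2 ± √40)/2, i.e. r ≈ 4.1623 or r ≈ -2.1623.

r = -3 or r = -2.1623 or r = 4.1623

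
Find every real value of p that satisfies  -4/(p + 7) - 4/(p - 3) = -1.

p = -4.4031 or p = 8.4031

Multiply both sides by (p + 7)(p - 3):
-4(p - 3) - 4(p + 7) = -(p + 7)(p - 3).
Expand and collect terms: -p² + 4p + 37 = 0.
By the quadratic formula, p = (-4 ± √164) / -2, so p ≈ -4.4031 or p ≈ 8.4031.
Neither value makes a denominator zero (p ≠ -7, p ≠ 3), so both are valid.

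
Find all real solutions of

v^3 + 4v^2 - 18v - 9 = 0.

v = -6.5414 or v = -0.4586 or v = 3

Possible rational roots are divisors of -9. Testing v = 3 gives 0, so (v - 3) is a factor.
Divide: v^3 + 4v^2 - 18v - 9 = (v - 3)(v^2 + 7v + 3).
Apply the quadratic formula to v^2 + 7v + 3 = 0: v = (-7 +/- sqrt(37))/2, i.e. v ~= -0.4586 or v ~= -6.5414.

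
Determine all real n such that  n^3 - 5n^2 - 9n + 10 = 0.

n = -2 or n = 0.8074 or n = 6.1926

Possible rational roots are divisors of 10. Testing n = -2 gives 0, so (n + 2) is a factor.
Divide: n^3 - 5n^2 - 9n + 10 = (n + 2)(n^2 - 7n + 5).
Apply the quadratic formula to n^2 - 7n + 5 = 0: n = (7 +/- sqrt(29))/2, i.e. n ~= 6.1926 or n ~= 0.8074.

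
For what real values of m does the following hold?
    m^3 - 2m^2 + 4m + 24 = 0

m = -2

Possible rational roots are divisors of 24. Testing m = -2 gives 0, so (m + 2) is a factor.
Divide: m^3 - 2m^2 + 4m + 24 = (m + 2)(m^2 - 4m + 12).
The quadratic m^2 - 4m + 12 has discriminant -32 < 0, so no further real roots.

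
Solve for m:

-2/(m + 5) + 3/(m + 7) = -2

m = -8.1375 or m = -4.3625

Multiply both sides by (m + 5)(m + 7):
-2(m + 7) + 3(m + 5) = -2(m + 5)(m + 7).
Expand and collect terms: -2m^2 - 25m - 71 = 0.
By the quadratic formula, m = (25 +/- sqrt(57)) / -4, so m ~= -8.1375 or m ~= -4.3625.
Neither value makes a denominator zero (m != -5, m != -7), so both are valid.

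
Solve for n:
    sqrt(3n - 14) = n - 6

n = 10

Square both sides: 3n - 14 = (n - 6)^2.
Expand and rearrange: n^2 - 15n + 50 = 0.
Solving gives n = 10 or n = 5.
Check each candidate in the original equation:
  n = 10: sqrt(16) = 4, while n - 6 = 4 — valid.
  n = 5: sqrt(1) = 1, while n - 6 = -1 — extraneous.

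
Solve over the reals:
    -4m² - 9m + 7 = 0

Discriminant: (-9)² − 4·(-4)·7 = 193.
Quadratic formula: m = (9 ± √193) / (-8).
So m = -√(193)/8 - 9/8 ≈ -2.8616 or m = -9/8 + √(193)/8 ≈ 0.6116.

m = -2.8616 or m = 0.6116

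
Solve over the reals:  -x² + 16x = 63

Bring every term to one side: -x² + 16x - 63 = 0.
Factor: -1(x - 9)(x - 7) = 0.
So x = 9 or x = 7.

x = 7 or x = 9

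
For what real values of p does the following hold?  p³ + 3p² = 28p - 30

p = -7.3589 or p = 1.3589 or p = 3

Rearrange: p³ + 3p² - 28p + 30 = 0.
Possible rational roots are divisors of 30. Testing p = 3 gives 0, so (p - 3) is a factor.
Divide: p³ + 3p² - 28p + 30 = (p - 3)(p² + 6p - 10).
Apply the quadratic formula to p² + 6p - 10 = 0: p = (-6 ± √76)/2, i.e. p ≈ 1.3589 or p ≈ -7.3589.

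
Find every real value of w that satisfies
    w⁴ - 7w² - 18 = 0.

Let u = w². The equation becomes u² - 7u - 18 = 0.
Factor: (u + 2)(u - 9) = 0, so u = -2 or u = 9.
w² = -2 < 0 has no real solution.
w² = 9 gives w = ±3.

w = -3 or w = 3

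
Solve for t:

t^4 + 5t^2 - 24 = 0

t = -1.7321 or t = 1.7321

Let u = t^2. The equation becomes u^2 + 5u - 24 = 0.
Factor: (u - 3)(u + 8) = 0, so u = 3 or u = -8.
t^2 = 3 gives t = +/-sqrt(3) ~= +/-1.7321.
t^2 = -8 < 0 has no real solution.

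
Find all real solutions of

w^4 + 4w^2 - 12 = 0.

Let u = w^2. The equation becomes u^2 + 4u - 12 = 0.
Factor: (u + 6)(u - 2) = 0, so u = -6 or u = 2.
w^2 = -6 < 0 has no real solution.
w^2 = 2 gives w = +/-sqrt(2) ~= +/-1.4142.

w = -1.4142 or w = 1.4142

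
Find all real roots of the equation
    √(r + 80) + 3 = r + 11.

Isolate the radical: √(r + 80) = r + 8.
Square both sides: r + 80 = (r + 8)².
Expand and rearrange: r² + 15r - 16 = 0.
Solving gives r = 1 or r = -16.
Check each candidate in the original equation:
  r = 1: √(81) = 9, while r + 8 = 9 — valid.
  r = -16: √(64) = 8, while r + 8 = -8 — extraneous.

r = 1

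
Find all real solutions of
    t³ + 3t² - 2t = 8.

t = -2.5616 or t = -2 or t = 1.5616

Rearrange: t³ + 3t² - 2t - 8 = 0.
Possible rational roots are divisors of -8. Testing t = -2 gives 0, so (t + 2) is a factor.
Divide: t³ + 3t² - 2t - 8 = (t + 2)(t² + t - 4).
Apply the quadratic formula to t² + t - 4 = 0: t = (-1 ± √17)/2, i.e. t ≈ 1.5616 or t ≈ -2.5616.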